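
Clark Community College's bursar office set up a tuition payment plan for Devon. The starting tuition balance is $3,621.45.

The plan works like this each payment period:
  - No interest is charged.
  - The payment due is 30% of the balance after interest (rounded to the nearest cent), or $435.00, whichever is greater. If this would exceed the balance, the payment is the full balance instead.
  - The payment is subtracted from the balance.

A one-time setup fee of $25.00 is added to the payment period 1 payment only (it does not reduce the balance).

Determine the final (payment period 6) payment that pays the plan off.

Payment period 1: opening $3,621.45; payment $1,086.44 (+ $25.00 fee); balance $2,535.01
Payment period 2: opening $2,535.01; payment $760.50; balance $1,774.51
Payment period 3: opening $1,774.51; payment $532.35; balance $1,242.16
Payment period 4: opening $1,242.16; payment $435.00; balance $807.16
Payment period 5: opening $807.16; payment $435.00; balance $372.16
Payment period 6: opening $372.16; payment $372.16; balance $0.00

$372.16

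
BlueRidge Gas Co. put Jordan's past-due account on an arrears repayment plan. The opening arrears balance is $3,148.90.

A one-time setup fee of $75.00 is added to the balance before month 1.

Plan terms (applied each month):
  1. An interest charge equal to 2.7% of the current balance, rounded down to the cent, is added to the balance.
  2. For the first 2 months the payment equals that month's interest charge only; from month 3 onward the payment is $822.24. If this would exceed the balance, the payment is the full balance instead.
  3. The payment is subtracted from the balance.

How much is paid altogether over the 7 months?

$3,629.24

Month 1: opening $3,223.90; interest $87.04 → $3,310.94; payment $87.04; balance $3,223.90
Month 2: opening $3,223.90; interest $87.04 → $3,310.94; payment $87.04; balance $3,223.90
Month 3: opening $3,223.90; interest $87.04 → $3,310.94; payment $822.24; balance $2,488.70
Month 4: opening $2,488.70; interest $67.19 → $2,555.89; payment $822.24; balance $1,733.65
Month 5: opening $1,733.65; interest $46.80 → $1,780.45; payment $822.24; balance $958.21
Month 6: opening $958.21; interest $25.87 → $984.08; payment $822.24; balance $161.84
Month 7: opening $161.84; interest $4.36 → $166.20; payment $166.20; balance $0.00
Total paid: $3,629.24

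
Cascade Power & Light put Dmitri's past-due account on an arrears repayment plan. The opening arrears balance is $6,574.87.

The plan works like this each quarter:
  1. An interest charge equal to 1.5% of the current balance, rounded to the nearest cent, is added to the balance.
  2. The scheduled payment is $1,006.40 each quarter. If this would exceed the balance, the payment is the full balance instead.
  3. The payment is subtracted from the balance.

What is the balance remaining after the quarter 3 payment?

$3,810.49

Quarter 1: opening $6,574.87; interest $98.62 → $6,673.49; payment $1,006.40; balance $5,667.09
Quarter 2: opening $5,667.09; interest $85.01 → $5,752.10; payment $1,006.40; balance $4,745.70
Quarter 3: opening $4,745.70; interest $71.19 → $4,816.89; payment $1,006.40; balance $3,810.49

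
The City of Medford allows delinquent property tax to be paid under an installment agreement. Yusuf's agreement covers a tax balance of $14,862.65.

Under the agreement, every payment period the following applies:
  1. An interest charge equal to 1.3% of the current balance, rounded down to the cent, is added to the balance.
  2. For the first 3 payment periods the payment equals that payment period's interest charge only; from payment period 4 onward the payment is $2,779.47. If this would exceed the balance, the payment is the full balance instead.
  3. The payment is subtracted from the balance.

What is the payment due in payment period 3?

$193.21

Payment period 1: opening $14,862.65; interest $193.21 → $15,055.86; payment $193.21; balance $14,862.65
Payment period 2: opening $14,862.65; interest $193.21 → $15,055.86; payment $193.21; balance $14,862.65
Payment period 3: opening $14,862.65; interest $193.21 → $15,055.86; payment $193.21; balance $14,862.65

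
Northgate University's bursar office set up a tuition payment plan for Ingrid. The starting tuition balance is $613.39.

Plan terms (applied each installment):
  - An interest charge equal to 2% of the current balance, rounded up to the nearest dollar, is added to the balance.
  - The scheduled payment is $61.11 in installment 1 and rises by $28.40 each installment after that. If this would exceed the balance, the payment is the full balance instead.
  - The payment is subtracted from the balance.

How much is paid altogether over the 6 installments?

$663.39

Installment 1: $613.39 +$13.00 interest = $626.39; pay $61.11 → $565.28
Installment 2: $565.28 +$12.00 interest = $577.28; pay $89.51 → $487.77
Installment 3: $487.77 +$10.00 interest = $497.77; pay $117.91 → $379.86
Installment 4: $379.86 +$8.00 interest = $387.86; pay $146.31 → $241.55
Installment 5: $241.55 +$5.00 interest = $246.55; pay $174.71 → $71.84
Installment 6: $71.84 +$2.00 interest = $73.84; pay $73.84 → $0.00
Total paid: $663.39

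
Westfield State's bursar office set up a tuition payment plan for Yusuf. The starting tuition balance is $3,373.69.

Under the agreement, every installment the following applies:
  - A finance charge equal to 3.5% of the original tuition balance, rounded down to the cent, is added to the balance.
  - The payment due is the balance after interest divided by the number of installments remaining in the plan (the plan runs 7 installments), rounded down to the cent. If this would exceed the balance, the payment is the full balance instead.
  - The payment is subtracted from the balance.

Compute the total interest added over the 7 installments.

$826.49

Installment 1: opening $3,373.69; interest $118.07 → $3,491.76; payment $498.82; balance $2,992.94
Installment 2: opening $2,992.94; interest $118.07 → $3,111.01; payment $518.50; balance $2,592.51
Installment 3: opening $2,592.51; interest $118.07 → $2,710.58; payment $542.11; balance $2,168.47
Installment 4: opening $2,168.47; interest $118.07 → $2,286.54; payment $571.63; balance $1,714.91
Installment 5: opening $1,714.91; interest $118.07 → $1,832.98; payment $610.99; balance $1,221.99
Installment 6: opening $1,221.99; interest $118.07 → $1,340.06; payment $670.03; balance $670.03
Installment 7: opening $670.03; interest $118.07 → $788.10; payment $788.10; balance $0.00
Total interest: $118.07 + $118.07 + $118.07 + $118.07 + $118.07 + $118.07 + $118.07 = $826.49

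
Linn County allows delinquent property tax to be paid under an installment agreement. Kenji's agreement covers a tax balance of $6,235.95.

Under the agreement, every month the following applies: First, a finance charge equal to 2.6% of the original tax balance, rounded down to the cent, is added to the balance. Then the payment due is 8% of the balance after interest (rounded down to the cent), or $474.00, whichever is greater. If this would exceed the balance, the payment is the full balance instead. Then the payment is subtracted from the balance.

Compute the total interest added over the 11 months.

$1,783.43

Month 1: opening $6,235.95; interest $162.13 → $6,398.08; payment $511.84; balance $5,886.24
Month 2: opening $5,886.24; interest $162.13 → $6,048.37; payment $483.86; balance $5,564.51
Month 3: opening $5,564.51; interest $162.13 → $5,726.64; payment $474.00; balance $5,252.64
Month 4: opening $5,252.64; interest $162.13 → $5,414.77; payment $474.00; balance $4,940.77
Month 5: opening $4,940.77; interest $162.13 → $5,102.90; payment $474.00; balance $4,628.90
Month 6: opening $4,628.90; interest $162.13 → $4,791.03; payment $474.00; balance $4,317.03
Month 7: opening $4,317.03; interest $162.13 → $4,479.16; payment $474.00; balance $4,005.16
Month 8: opening $4,005.16; interest $162.13 → $4,167.29; payment $474.00; balance $3,693.29
Month 9: opening $3,693.29; interest $162.13 → $3,855.42; payment $474.00; balance $3,381.42
Month 10: opening $3,381.42; interest $162.13 → $3,543.55; payment $474.00; balance $3,069.55
Month 11: opening $3,069.55; interest $162.13 → $3,231.68; payment $474.00; balance $2,757.68
Total interest: $162.13 + $162.13 + $162.13 + $162.13 + $162.13 + $162.13 + $162.13 + $162.13 + $162.13 + $162.13 + $162.13 = $1,783.43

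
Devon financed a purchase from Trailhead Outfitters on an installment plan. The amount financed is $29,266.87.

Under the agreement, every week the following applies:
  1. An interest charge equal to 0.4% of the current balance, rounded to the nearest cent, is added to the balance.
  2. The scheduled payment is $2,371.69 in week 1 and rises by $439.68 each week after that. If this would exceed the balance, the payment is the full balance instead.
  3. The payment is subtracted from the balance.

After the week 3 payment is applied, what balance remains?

# | Opening | Interest | Payment | End bal
1 | $29,266.87 | $117.07 | $2,371.69 | $27,012.25
2 | $27,012.25 | $108.05 | $2,811.37 | $24,308.93
3 | $24,308.93 | $97.24 | $3,251.05 | $21,155.12

$21,155.12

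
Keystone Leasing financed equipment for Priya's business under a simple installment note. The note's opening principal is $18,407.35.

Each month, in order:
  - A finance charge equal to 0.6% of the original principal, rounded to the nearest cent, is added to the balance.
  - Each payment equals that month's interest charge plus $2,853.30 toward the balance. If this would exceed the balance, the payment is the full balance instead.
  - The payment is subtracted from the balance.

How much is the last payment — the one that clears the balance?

Month 1: opening $18,407.35; interest $110.44 → $18,517.79; payment $2,963.74; balance $15,554.05
Month 2: opening $15,554.05; interest $110.44 → $15,664.49; payment $2,963.74; balance $12,700.75
Month 3: opening $12,700.75; interest $110.44 → $12,811.19; payment $2,963.74; balance $9,847.45
Month 4: opening $9,847.45; interest $110.44 → $9,957.89; payment $2,963.74; balance $6,994.15
Month 5: opening $6,994.15; interest $110.44 → $7,104.59; payment $2,963.74; balance $4,140.85
Month 6: opening $4,140.85; interest $110.44 → $4,251.29; payment $2,963.74; balance $1,287.55
Month 7: opening $1,287.55; interest $110.44 → $1,397.99; payment $1,397.99; balance $0.00

$1,397.99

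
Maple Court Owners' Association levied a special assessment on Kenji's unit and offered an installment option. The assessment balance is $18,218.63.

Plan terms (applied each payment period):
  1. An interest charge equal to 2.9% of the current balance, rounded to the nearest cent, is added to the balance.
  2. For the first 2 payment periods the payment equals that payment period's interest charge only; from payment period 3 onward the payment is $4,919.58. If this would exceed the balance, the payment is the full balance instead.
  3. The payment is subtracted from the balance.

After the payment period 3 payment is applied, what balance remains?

Payment period 1: opening $18,218.63; interest $528.34 → $18,746.97; payment $528.34; balance $18,218.63
Payment period 2: opening $18,218.63; interest $528.34 → $18,746.97; payment $528.34; balance $18,218.63
Payment period 3: opening $18,218.63; interest $528.34 → $18,746.97; payment $4,919.58; balance $13,827.39

$13,827.39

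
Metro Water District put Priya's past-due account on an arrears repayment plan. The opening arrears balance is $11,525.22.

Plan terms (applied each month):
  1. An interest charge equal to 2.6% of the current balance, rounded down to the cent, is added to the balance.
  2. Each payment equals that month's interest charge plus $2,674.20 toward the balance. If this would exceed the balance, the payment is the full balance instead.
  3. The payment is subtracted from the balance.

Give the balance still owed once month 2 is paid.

$6,176.82

# | Opening | Interest | Payment | End bal
1 | $11,525.22 | $299.65 | $2,973.85 | $8,851.02
2 | $8,851.02 | $230.12 | $2,904.32 | $6,176.82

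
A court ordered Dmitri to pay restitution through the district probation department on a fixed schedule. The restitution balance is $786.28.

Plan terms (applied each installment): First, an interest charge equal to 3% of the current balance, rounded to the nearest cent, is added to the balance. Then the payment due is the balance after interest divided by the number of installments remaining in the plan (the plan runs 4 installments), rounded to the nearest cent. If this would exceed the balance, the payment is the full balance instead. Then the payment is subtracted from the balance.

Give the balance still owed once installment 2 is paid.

$417.08

# | Opening | Interest | Payment | End bal
1 | $786.28 | $23.59 | $202.47 | $607.40
2 | $607.40 | $18.22 | $208.54 | $417.08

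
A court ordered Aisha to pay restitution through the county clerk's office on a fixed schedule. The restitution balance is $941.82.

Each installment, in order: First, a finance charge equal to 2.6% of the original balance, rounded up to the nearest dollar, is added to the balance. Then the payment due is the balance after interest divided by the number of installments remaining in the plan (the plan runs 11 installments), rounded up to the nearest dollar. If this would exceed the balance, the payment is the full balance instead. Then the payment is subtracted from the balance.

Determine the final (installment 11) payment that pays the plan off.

$159.82

# | Opening | Interest | Payment | End bal
1 | $941.82 | $25.00 | $88.00 | $878.82
2 | $878.82 | $25.00 | $91.00 | $812.82
3 | $812.82 | $25.00 | $94.00 | $743.82
4 | $743.82 | $25.00 | $97.00 | $671.82
5 | $671.82 | $25.00 | $100.00 | $596.82
6 | $596.82 | $25.00 | $104.00 | $517.82
7 | $517.82 | $25.00 | $109.00 | $433.82
8 | $433.82 | $25.00 | $115.00 | $343.82
9 | $343.82 | $25.00 | $123.00 | $245.82
10 | $245.82 | $25.00 | $136.00 | $134.82
11 | $134.82 | $25.00 | $159.82 | $0.00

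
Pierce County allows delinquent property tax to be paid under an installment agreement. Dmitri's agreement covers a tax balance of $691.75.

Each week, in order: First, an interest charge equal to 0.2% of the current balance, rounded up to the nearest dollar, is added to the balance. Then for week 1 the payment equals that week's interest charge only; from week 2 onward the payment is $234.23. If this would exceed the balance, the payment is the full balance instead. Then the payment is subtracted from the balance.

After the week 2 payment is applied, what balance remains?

Week 1: $691.75 +$2.00 interest = $693.75; pay $2.00 → $691.75
Week 2: $691.75 +$2.00 interest = $693.75; pay $234.23 → $459.52

$459.52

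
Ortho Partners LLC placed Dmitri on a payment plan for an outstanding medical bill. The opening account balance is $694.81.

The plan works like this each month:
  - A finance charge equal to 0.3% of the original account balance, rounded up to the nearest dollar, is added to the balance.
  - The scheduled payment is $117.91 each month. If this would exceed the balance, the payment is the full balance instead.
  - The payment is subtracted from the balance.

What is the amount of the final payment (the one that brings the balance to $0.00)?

Month 1: opening $694.81; interest $3.00 → $697.81; payment $117.91; balance $579.90
Month 2: opening $579.90; interest $3.00 → $582.90; payment $117.91; balance $464.99
Month 3: opening $464.99; interest $3.00 → $467.99; payment $117.91; balance $350.08
Month 4: opening $350.08; interest $3.00 → $353.08; payment $117.91; balance $235.17
Month 5: opening $235.17; interest $3.00 → $238.17; payment $117.91; balance $120.26
Month 6: opening $120.26; interest $3.00 → $123.26; payment $117.91; balance $5.35
Month 7: opening $5.35; interest $3.00 → $8.35; payment $8.35; balance $0.00

$8.35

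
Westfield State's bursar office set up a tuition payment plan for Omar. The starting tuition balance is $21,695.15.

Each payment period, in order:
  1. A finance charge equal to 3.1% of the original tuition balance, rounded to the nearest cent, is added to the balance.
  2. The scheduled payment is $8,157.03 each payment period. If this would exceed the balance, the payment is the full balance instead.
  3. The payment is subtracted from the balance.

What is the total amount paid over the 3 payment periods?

Payment period 1: opening $21,695.15; interest $672.55 → $22,367.70; payment $8,157.03; balance $14,210.67
Payment period 2: opening $14,210.67; interest $672.55 → $14,883.22; payment $8,157.03; balance $6,726.19
Payment period 3: opening $6,726.19; interest $672.55 → $7,398.74; payment $7,398.74; balance $0.00
Total paid: $23,712.80

$23,712.80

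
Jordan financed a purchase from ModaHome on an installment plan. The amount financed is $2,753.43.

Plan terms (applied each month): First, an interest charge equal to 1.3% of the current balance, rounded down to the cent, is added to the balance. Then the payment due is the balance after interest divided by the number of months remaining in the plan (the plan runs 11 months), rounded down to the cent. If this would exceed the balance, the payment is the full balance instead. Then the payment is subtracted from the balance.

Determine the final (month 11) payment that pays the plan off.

Month 1: opening $2,753.43; interest $35.79 → $2,789.22; payment $253.56; balance $2,535.66
Month 2: opening $2,535.66; interest $32.96 → $2,568.62; payment $256.86; balance $2,311.76
Month 3: opening $2,311.76; interest $30.05 → $2,341.81; payment $260.20; balance $2,081.61
Month 4: opening $2,081.61; interest $27.06 → $2,108.67; payment $263.58; balance $1,845.09
Month 5: opening $1,845.09; interest $23.98 → $1,869.07; payment $267.01; balance $1,602.06
Month 6: opening $1,602.06; interest $20.82 → $1,622.88; payment $270.48; balance $1,352.40
Month 7: opening $1,352.40; interest $17.58 → $1,369.98; payment $273.99; balance $1,095.99
Month 8: opening $1,095.99; interest $14.24 → $1,110.23; payment $277.55; balance $832.68
Month 9: opening $832.68; interest $10.82 → $843.50; payment $281.16; balance $562.34
Month 10: opening $562.34; interest $7.31 → $569.65; payment $284.82; balance $284.83
Month 11: opening $284.83; interest $3.70 → $288.53; payment $288.53; balance $0.00

$288.53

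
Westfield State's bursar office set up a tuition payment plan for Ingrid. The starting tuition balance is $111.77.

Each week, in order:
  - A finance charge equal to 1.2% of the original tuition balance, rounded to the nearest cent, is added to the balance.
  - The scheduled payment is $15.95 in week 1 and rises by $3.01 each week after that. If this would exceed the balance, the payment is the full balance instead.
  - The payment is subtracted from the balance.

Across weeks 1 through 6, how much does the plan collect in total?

# | Opening | Interest | Payment | End bal
1 | $111.77 | $1.34 | $15.95 | $97.16
2 | $97.16 | $1.34 | $18.96 | $79.54
3 | $79.54 | $1.34 | $21.97 | $58.91
4 | $58.91 | $1.34 | $24.98 | $35.27
5 | $35.27 | $1.34 | $27.99 | $8.62
6 | $8.62 | $1.34 | $9.96 | $0.00
Total paid: $119.81

$119.81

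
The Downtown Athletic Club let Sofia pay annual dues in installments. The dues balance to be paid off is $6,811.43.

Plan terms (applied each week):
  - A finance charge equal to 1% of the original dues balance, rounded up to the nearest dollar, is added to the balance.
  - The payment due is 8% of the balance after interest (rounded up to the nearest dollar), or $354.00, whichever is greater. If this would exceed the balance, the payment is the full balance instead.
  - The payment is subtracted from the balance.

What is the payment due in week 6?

# | Opening | Interest | Payment | End bal
1 | $6,811.43 | $69.00 | $551.00 | $6,329.43
2 | $6,329.43 | $69.00 | $512.00 | $5,886.43
3 | $5,886.43 | $69.00 | $477.00 | $5,478.43
4 | $5,478.43 | $69.00 | $444.00 | $5,103.43
5 | $5,103.43 | $69.00 | $414.00 | $4,758.43
6 | $4,758.43 | $69.00 | $387.00 | $4,440.43

$387.00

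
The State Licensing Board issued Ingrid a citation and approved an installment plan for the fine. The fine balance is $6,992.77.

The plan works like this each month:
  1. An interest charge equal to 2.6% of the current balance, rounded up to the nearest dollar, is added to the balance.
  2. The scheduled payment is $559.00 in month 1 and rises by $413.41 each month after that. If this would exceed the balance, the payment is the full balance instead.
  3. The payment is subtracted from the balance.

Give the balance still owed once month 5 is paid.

$766.67

Month 1: opening $6,992.77; interest $182.00 → $7,174.77; payment $559.00; balance $6,615.77
Month 2: opening $6,615.77; interest $173.00 → $6,788.77; payment $972.41; balance $5,816.36
Month 3: opening $5,816.36; interest $152.00 → $5,968.36; payment $1,385.82; balance $4,582.54
Month 4: opening $4,582.54; interest $120.00 → $4,702.54; payment $1,799.23; balance $2,903.31
Month 5: opening $2,903.31; interest $76.00 → $2,979.31; payment $2,212.64; balance $766.67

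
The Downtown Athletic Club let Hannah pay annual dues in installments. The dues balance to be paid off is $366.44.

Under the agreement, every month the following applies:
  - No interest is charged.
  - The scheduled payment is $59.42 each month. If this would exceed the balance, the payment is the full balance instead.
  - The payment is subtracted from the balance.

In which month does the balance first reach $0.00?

7

Month 1: $366.44 − $59.42 → $307.02
Month 2: $307.02 − $59.42 → $247.60
Month 3: $247.60 − $59.42 → $188.18
Month 4: $188.18 − $59.42 → $128.76
Month 5: $128.76 − $59.42 → $69.34
Month 6: $69.34 − $59.42 → $9.92
Month 7: $9.92 − $9.92 → $0.00
Balance reaches $0.00 in month 7.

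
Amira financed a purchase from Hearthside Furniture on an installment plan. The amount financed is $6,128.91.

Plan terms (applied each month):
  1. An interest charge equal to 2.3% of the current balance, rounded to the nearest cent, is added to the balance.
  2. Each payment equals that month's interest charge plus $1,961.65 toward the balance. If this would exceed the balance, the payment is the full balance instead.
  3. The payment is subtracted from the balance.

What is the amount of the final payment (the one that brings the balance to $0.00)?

Month 1: $6,128.91 +$140.96 interest = $6,269.87; pay $2,102.61 → $4,167.26
Month 2: $4,167.26 +$95.85 interest = $4,263.11; pay $2,057.50 → $2,205.61
Month 3: $2,205.61 +$50.73 interest = $2,256.34; pay $2,012.38 → $243.96
Month 4: $243.96 +$5.61 interest = $249.57; pay $249.57 → $0.00

$249.57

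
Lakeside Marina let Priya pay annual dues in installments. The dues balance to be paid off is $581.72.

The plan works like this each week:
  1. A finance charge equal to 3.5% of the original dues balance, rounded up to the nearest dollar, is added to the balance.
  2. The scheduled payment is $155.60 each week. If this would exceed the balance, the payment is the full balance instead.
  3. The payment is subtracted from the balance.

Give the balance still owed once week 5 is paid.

$0.00

Week 1: opening $581.72; interest $21.00 → $602.72; payment $155.60; balance $447.12
Week 2: opening $447.12; interest $21.00 → $468.12; payment $155.60; balance $312.52
Week 3: opening $312.52; interest $21.00 → $333.52; payment $155.60; balance $177.92
Week 4: opening $177.92; interest $21.00 → $198.92; payment $155.60; balance $43.32
Week 5: opening $43.32; interest $21.00 → $64.32; payment $64.32; balance $0.00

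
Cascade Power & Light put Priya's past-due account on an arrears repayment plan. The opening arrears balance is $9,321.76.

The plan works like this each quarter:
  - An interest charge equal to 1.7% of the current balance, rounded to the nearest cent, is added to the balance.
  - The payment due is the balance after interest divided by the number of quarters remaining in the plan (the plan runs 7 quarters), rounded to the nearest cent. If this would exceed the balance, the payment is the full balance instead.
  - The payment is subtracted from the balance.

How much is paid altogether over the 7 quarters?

$9,977.65

# | Opening | Interest | Payment | End bal
1 | $9,321.76 | $158.47 | $1,354.32 | $8,125.91
2 | $8,125.91 | $138.14 | $1,377.34 | $6,886.71
3 | $6,886.71 | $117.07 | $1,400.76 | $5,603.02
4 | $5,603.02 | $95.25 | $1,424.57 | $4,273.70
5 | $4,273.70 | $72.65 | $1,448.78 | $2,897.57
6 | $2,897.57 | $49.26 | $1,473.42 | $1,473.41
7 | $1,473.41 | $25.05 | $1,498.46 | $0.00
Total paid: $9,977.65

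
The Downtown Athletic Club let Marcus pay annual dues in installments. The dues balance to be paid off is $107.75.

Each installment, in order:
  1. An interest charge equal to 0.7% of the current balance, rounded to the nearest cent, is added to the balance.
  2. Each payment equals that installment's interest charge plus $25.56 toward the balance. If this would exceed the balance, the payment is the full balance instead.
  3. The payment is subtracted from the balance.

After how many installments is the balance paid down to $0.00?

Installment 1: opening $107.75; interest $0.75 → $108.50; payment $26.31; balance $82.19
Installment 2: opening $82.19; interest $0.58 → $82.77; payment $26.14; balance $56.63
Installment 3: opening $56.63; interest $0.40 → $57.03; payment $25.96; balance $31.07
Installment 4: opening $31.07; interest $0.22 → $31.29; payment $25.78; balance $5.51
Installment 5: opening $5.51; interest $0.04 → $5.55; payment $5.55; balance $0.00
Balance reaches $0.00 in installment 5.

5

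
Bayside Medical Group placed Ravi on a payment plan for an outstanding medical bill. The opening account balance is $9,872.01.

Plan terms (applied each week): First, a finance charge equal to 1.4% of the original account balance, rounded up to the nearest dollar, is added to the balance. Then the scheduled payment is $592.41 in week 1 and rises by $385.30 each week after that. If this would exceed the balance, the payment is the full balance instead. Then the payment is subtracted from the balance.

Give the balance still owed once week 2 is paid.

$8,579.89

Week 1: $9,872.01 +$139.00 interest = $10,011.01; pay $592.41 → $9,418.60
Week 2: $9,418.60 +$139.00 interest = $9,557.60; pay $977.71 → $8,579.89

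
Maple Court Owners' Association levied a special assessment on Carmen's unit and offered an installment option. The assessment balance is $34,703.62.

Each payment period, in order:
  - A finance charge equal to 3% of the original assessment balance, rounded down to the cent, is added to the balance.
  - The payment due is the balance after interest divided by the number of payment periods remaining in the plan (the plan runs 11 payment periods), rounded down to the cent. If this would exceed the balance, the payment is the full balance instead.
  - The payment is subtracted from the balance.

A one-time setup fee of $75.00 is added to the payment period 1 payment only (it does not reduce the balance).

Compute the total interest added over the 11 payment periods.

$11,452.10

# | Opening | Interest | Payment | Fee | End bal
1 | $34,703.62 | $1,041.10 | $3,249.52 | $75.00 | $32,495.20
2 | $32,495.20 | $1,041.10 | $3,353.63 | — | $30,182.67
3 | $30,182.67 | $1,041.10 | $3,469.30 | — | $27,754.47
4 | $27,754.47 | $1,041.10 | $3,599.44 | — | $25,196.13
5 | $25,196.13 | $1,041.10 | $3,748.17 | — | $22,489.06
6 | $22,489.06 | $1,041.10 | $3,921.69 | — | $19,608.47
7 | $19,608.47 | $1,041.10 | $4,129.91 | — | $16,519.66
8 | $16,519.66 | $1,041.10 | $4,390.19 | — | $13,170.57
9 | $13,170.57 | $1,041.10 | $4,737.22 | — | $9,474.45
10 | $9,474.45 | $1,041.10 | $5,257.77 | — | $5,257.78
11 | $5,257.78 | $1,041.10 | $6,298.88 | — | $0.00
Total interest: $1,041.10 + $1,041.10 + $1,041.10 + $1,041.10 + $1,041.10 + $1,041.10 + $1,041.10 + $1,041.10 + $1,041.10 + $1,041.10 + $1,041.10 = $11,452.10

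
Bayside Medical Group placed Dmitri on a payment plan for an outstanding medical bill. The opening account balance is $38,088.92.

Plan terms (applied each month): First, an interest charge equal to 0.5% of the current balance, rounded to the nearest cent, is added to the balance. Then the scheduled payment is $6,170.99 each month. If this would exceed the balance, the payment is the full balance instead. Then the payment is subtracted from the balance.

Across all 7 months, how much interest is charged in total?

$699.89

Month 1: opening $38,088.92; interest $190.44 → $38,279.36; payment $6,170.99; balance $32,108.37
Month 2: opening $32,108.37; interest $160.54 → $32,268.91; payment $6,170.99; balance $26,097.92
Month 3: opening $26,097.92; interest $130.49 → $26,228.41; payment $6,170.99; balance $20,057.42
Month 4: opening $20,057.42; interest $100.29 → $20,157.71; payment $6,170.99; balance $13,986.72
Month 5: opening $13,986.72; interest $69.93 → $14,056.65; payment $6,170.99; balance $7,885.66
Month 6: opening $7,885.66; interest $39.43 → $7,925.09; payment $6,170.99; balance $1,754.10
Month 7: opening $1,754.10; interest $8.77 → $1,762.87; payment $1,762.87; balance $0.00
Total interest: $190.44 + $160.54 + $130.49 + $100.29 + $69.93 + $39.43 + $8.77 = $699.89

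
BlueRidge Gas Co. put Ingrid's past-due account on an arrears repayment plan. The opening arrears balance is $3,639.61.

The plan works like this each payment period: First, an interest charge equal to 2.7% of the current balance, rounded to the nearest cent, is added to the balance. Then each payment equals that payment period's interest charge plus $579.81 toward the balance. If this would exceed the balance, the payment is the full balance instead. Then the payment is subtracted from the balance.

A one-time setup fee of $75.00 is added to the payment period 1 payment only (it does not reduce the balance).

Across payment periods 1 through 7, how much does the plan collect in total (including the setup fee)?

$4,073.74

Payment period 1: opening $3,639.61; interest $98.27 → $3,737.88; payment $678.08 (+ $75.00 fee); balance $3,059.80
Payment period 2: opening $3,059.80; interest $82.61 → $3,142.41; payment $662.42; balance $2,479.99
Payment period 3: opening $2,479.99; interest $66.96 → $2,546.95; payment $646.77; balance $1,900.18
Payment period 4: opening $1,900.18; interest $51.30 → $1,951.48; payment $631.11; balance $1,320.37
Payment period 5: opening $1,320.37; interest $35.65 → $1,356.02; payment $615.46; balance $740.56
Payment period 6: opening $740.56; interest $20.00 → $760.56; payment $599.81; balance $160.75
Payment period 7: opening $160.75; interest $4.34 → $165.09; payment $165.09; balance $0.00
Total paid: $4,073.74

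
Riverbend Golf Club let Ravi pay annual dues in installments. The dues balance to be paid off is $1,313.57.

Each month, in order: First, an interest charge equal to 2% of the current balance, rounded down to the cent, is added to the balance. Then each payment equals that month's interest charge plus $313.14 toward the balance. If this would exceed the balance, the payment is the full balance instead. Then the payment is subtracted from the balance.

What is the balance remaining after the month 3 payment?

Month 1: $1,313.57 +$26.27 interest = $1,339.84; pay $339.41 → $1,000.43
Month 2: $1,000.43 +$20.00 interest = $1,020.43; pay $333.14 → $687.29
Month 3: $687.29 +$13.74 interest = $701.03; pay $326.88 → $374.15

$374.15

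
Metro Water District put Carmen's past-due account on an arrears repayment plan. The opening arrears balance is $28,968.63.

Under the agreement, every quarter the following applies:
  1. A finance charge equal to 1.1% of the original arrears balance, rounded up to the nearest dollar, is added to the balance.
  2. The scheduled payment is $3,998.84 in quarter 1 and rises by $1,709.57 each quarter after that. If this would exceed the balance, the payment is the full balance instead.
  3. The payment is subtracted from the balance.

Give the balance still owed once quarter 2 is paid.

$19,899.38

Quarter 1: opening $28,968.63; interest $319.00 → $29,287.63; payment $3,998.84; balance $25,288.79
Quarter 2: opening $25,288.79; interest $319.00 → $25,607.79; payment $5,708.41; balance $19,899.38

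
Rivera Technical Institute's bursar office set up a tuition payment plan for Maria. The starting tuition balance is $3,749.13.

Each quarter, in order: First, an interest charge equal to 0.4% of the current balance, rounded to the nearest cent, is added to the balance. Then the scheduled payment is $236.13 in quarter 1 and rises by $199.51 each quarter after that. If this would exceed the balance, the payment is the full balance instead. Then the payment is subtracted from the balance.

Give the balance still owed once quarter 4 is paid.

$1,659.03

Quarter 1: opening $3,749.13; interest $15.00 → $3,764.13; payment $236.13; balance $3,528.00
Quarter 2: opening $3,528.00; interest $14.11 → $3,542.11; payment $435.64; balance $3,106.47
Quarter 3: opening $3,106.47; interest $12.43 → $3,118.90; payment $635.15; balance $2,483.75
Quarter 4: opening $2,483.75; interest $9.94 → $2,493.69; payment $834.66; balance $1,659.03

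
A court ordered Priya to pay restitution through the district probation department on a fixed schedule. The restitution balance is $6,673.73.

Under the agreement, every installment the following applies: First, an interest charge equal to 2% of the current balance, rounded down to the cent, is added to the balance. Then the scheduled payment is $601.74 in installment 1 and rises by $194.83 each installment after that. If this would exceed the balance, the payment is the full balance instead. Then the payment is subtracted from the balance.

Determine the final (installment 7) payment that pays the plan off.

$732.62

Installment 1: opening $6,673.73; interest $133.47 → $6,807.20; payment $601.74; balance $6,205.46
Installment 2: opening $6,205.46; interest $124.10 → $6,329.56; payment $796.57; balance $5,532.99
Installment 3: opening $5,532.99; interest $110.65 → $5,643.64; payment $991.40; balance $4,652.24
Installment 4: opening $4,652.24; interest $93.04 → $4,745.28; payment $1,186.23; balance $3,559.05
Installment 5: opening $3,559.05; interest $71.18 → $3,630.23; payment $1,381.06; balance $2,249.17
Installment 6: opening $2,249.17; interest $44.98 → $2,294.15; payment $1,575.89; balance $718.26
Installment 7: opening $718.26; interest $14.36 → $732.62; payment $732.62; balance $0.00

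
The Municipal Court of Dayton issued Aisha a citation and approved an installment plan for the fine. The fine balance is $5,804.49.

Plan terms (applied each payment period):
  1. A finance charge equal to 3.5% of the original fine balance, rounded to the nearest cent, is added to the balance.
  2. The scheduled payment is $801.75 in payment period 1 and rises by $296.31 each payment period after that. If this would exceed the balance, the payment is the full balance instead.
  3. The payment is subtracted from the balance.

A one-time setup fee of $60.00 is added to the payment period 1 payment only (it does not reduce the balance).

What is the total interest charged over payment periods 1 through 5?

$1,015.80

# | Opening | Interest | Payment | Fee | End bal
1 | $5,804.49 | $203.16 | $801.75 | $60.00 | $5,205.90
2 | $5,205.90 | $203.16 | $1,098.06 | — | $4,311.00
3 | $4,311.00 | $203.16 | $1,394.37 | — | $3,119.79
4 | $3,119.79 | $203.16 | $1,690.68 | — | $1,632.27
5 | $1,632.27 | $203.16 | $1,835.43 | — | $0.00
Total interest: $203.16 + $203.16 + $203.16 + $203.16 + $203.16 = $1,015.80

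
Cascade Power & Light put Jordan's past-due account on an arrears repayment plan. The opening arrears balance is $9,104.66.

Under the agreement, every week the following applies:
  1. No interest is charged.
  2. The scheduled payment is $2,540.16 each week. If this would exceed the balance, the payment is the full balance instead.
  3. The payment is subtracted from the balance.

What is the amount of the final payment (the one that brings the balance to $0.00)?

Week 1: $9,104.66 − $2,540.16 → $6,564.50
Week 2: $6,564.50 − $2,540.16 → $4,024.34
Week 3: $4,024.34 − $2,540.16 → $1,484.18
Week 4: $1,484.18 − $1,484.18 → $0.00

$1,484.18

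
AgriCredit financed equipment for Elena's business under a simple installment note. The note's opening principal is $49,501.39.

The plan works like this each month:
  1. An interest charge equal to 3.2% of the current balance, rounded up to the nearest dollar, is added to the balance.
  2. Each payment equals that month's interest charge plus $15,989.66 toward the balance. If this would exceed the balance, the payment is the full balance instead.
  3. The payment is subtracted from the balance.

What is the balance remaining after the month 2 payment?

$17,522.07

Month 1: opening $49,501.39; interest $1,585.00 → $51,086.39; payment $17,574.66; balance $33,511.73
Month 2: opening $33,511.73; interest $1,073.00 → $34,584.73; payment $17,062.66; balance $17,522.07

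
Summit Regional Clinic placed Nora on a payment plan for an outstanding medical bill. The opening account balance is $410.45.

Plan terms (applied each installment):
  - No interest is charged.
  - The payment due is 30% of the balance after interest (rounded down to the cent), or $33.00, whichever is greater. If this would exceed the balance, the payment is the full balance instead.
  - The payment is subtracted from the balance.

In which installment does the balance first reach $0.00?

7

Installment 1: $410.45 − $123.13 → $287.32
Installment 2: $287.32 − $86.19 → $201.13
Installment 3: $201.13 − $60.33 → $140.80
Installment 4: $140.80 − $42.24 → $98.56
Installment 5: $98.56 − $33.00 → $65.56
Installment 6: $65.56 − $33.00 → $32.56
Installment 7: $32.56 − $32.56 → $0.00
Balance reaches $0.00 in installment 7.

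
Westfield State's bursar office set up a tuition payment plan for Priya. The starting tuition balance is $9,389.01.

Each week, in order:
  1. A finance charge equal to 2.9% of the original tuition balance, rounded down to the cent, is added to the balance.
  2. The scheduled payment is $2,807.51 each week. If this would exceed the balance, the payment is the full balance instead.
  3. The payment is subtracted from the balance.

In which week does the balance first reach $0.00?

4

Week 1: $9,389.01 +$272.28 interest = $9,661.29; pay $2,807.51 → $6,853.78
Week 2: $6,853.78 +$272.28 interest = $7,126.06; pay $2,807.51 → $4,318.55
Week 3: $4,318.55 +$272.28 interest = $4,590.83; pay $2,807.51 → $1,783.32
Week 4: $1,783.32 +$272.28 interest = $2,055.60; pay $2,055.60 → $0.00
Balance reaches $0.00 in week 4.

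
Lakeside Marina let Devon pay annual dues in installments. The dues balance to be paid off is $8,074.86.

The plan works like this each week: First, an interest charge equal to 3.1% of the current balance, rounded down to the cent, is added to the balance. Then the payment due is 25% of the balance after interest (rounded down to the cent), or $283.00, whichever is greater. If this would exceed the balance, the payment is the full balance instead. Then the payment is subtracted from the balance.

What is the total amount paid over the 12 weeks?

# | Opening | Interest | Payment | End bal
1 | $8,074.86 | $250.32 | $2,081.29 | $6,243.89
2 | $6,243.89 | $193.56 | $1,609.36 | $4,828.09
3 | $4,828.09 | $149.67 | $1,244.44 | $3,733.32
4 | $3,733.32 | $115.73 | $962.26 | $2,886.79
5 | $2,886.79 | $89.49 | $744.07 | $2,232.21
6 | $2,232.21 | $69.19 | $575.35 | $1,726.05
7 | $1,726.05 | $53.50 | $444.88 | $1,334.67
8 | $1,334.67 | $41.37 | $344.01 | $1,032.03
9 | $1,032.03 | $31.99 | $283.00 | $781.02
10 | $781.02 | $24.21 | $283.00 | $522.23
11 | $522.23 | $16.18 | $283.00 | $255.41
12 | $255.41 | $7.91 | $263.32 | $0.00
Total paid: $9,117.98

$9,117.98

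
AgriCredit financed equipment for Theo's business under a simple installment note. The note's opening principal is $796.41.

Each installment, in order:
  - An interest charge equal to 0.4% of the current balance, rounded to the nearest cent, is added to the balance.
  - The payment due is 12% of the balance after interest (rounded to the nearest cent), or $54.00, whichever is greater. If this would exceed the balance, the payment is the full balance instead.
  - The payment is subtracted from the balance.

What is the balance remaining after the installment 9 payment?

Installment 1: opening $796.41; interest $3.19 → $799.60; payment $95.95; balance $703.65
Installment 2: opening $703.65; interest $2.81 → $706.46; payment $84.78; balance $621.68
Installment 3: opening $621.68; interest $2.49 → $624.17; payment $74.90; balance $549.27
Installment 4: opening $549.27; interest $2.20 → $551.47; payment $66.18; balance $485.29
Installment 5: opening $485.29; interest $1.94 → $487.23; payment $58.47; balance $428.76
Installment 6: opening $428.76; interest $1.72 → $430.48; payment $54.00; balance $376.48
Installment 7: opening $376.48; interest $1.51 → $377.99; payment $54.00; balance $323.99
Installment 8: opening $323.99; interest $1.30 → $325.29; payment $54.00; balance $271.29
Installment 9: opening $271.29; interest $1.09 → $272.38; payment $54.00; balance $218.38

$218.38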